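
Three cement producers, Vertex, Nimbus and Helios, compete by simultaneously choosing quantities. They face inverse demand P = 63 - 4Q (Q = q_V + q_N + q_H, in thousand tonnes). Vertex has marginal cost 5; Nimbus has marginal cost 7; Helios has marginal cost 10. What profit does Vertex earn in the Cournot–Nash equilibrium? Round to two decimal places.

Vertex's profit: π_V = (63 - 4Q)q_V - (5q_V). Setting ∂π_V/∂q_V = 0: 58 - 8q_V - 4(q_N + q_H) = 0.
Nimbus's first-order condition: 56 - 8q_N - 4(q_V + q_H) = 0.
Helios's first-order condition: 53 - 8q_H - 4(q_V + q_N) = 0.
Adding the 3 first-order conditions: 167 − 16Q = 0, so Q = 167/16.
Back-substituting: q_V = (58 − 167/4)/4 = 65/16, q_N = (56 − 167/4)/4 = 57/16, q_H = (53 − 167/4)/4 = 45/16.
Price P = 63 - 4·(167/16) = 85/4.
Vertex's profit: (85/4 - 5)·(65/16) = 66.0156.

66.02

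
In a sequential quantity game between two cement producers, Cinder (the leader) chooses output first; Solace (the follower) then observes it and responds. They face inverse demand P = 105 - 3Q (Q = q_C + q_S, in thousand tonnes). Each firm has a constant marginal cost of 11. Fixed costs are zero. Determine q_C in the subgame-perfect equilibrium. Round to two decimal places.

The follower Solace best-responds to any q_C: π_S = (105 - 3Q)q_S - 11q_S.
Follower FOC: 94 - 3q_C - 6q_S = 0, so q_S(q_C) = (94 - 3q_C)/6.
Cinder substitutes q_S(q_C) into its own profit: π_C = q_C(105 - 3q_C - (94 - 3q_C)/2) - 11q_C = (58 - (3/2)q_C)q_C - 11q_C.
Leader FOC: 47 - 3q_C = 0, so q_C = 47/3.
Then q_S = (94 - 3·(47/3))/6 = 47/6.

15.67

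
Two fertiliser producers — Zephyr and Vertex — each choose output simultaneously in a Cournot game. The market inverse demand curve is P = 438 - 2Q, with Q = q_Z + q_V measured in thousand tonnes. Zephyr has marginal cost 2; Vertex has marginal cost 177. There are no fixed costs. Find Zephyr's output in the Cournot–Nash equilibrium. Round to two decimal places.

101.83

Zephyr's profit: π_Z = (438 - 2Q)q_Z - (2q_Z). Setting ∂π_Z/∂q_Z = 0: 436 - 4q_Z - 2(q_V) = 0.
Vertex's first-order condition: 261 - 4q_V - 2(q_Z) = 0.
Rearranging gives the reaction functions q_Z = (436 - 2q_V)/4 and q_V = (261 - 2q_Z)/4.
Substituting one into the other gives q_Z = 611/6 and q_V = 43/3.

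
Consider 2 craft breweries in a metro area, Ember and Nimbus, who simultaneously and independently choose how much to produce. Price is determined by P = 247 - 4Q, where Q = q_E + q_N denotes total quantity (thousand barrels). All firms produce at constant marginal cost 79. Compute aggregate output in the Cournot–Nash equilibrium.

28

Each firm earns π_i = (247 - 4Q)q_i - 79q_i.
Setting ∂π_i/∂q_i = 0 with rivals' quantities fixed: 168 - 8q_i - 4q_j = 0.
By symmetry each firm produces the same amount; substituting q_j = q_i yields q_i = 168/12 = 14.
Total output Q = 14 + 14 = 28.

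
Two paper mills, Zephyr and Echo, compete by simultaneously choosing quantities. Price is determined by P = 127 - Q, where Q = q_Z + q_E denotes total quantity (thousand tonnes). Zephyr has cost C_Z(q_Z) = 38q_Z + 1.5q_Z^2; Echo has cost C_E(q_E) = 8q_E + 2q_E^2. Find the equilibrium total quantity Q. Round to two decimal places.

31.76

Zephyr's profit: π_Z = (127 - Q)q_Z - (38q_Z + (3/2)q_Z²). Setting ∂π_Z/∂q_Z = 0: 89 - 5q_Z - (q_E) = 0.
Echo's first-order condition: 119 - 6q_E - (q_Z) = 0.
Best responses: q_Z = (89 - q_E)/5, q_E = (119 - q_Z)/6.
Substituting one into the other gives q_Z = 415/29 and q_E = 506/29.
Total output Q = 415/29 + 506/29 = 921/29.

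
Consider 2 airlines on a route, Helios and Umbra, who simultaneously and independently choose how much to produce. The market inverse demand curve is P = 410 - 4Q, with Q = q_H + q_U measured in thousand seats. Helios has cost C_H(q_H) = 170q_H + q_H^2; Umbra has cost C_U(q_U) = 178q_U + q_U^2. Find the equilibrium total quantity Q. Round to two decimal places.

Helios's profit: π_H = (410 - 4Q)q_H - (170q_H + q_H²). Setting ∂π_H/∂q_H = 0: 240 - 10q_H - 4(q_U) = 0.
Umbra's profit: π_U = (410 - 4Q)q_U - (178q_U + q_U²). Setting ∂π_U/∂q_U = 0: 232 - 10q_U - 4(q_H) = 0.
So q_H = (240 - 4q_U)/10 and q_U = (232 - 4q_H)/10.
Substituting one into the other gives q_H = 368/21 and q_U = 340/21.
Total output Q = 368/21 + 340/21 = 236/7.

33.71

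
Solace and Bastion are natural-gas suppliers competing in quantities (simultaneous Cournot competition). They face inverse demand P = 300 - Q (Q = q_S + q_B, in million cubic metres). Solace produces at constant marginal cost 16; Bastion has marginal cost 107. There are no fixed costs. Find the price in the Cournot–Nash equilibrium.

Solace's profit: π_S = (300 - Q)q_S - (16q_S). Setting ∂π_S/∂q_S = 0: 284 - 2q_S - (q_B) = 0.
Bastion's profit: π_B = (300 - Q)q_B - (107q_B). Setting ∂π_B/∂q_B = 0: 193 - 2q_B - (q_S) = 0.
So q_S = (284 - q_B)/2 and q_B = (193 - q_S)/2.
Solving the pair: q_S = 125, q_B = 34.
Total output Q = 159, so price P = 300 - 159 = 141.

141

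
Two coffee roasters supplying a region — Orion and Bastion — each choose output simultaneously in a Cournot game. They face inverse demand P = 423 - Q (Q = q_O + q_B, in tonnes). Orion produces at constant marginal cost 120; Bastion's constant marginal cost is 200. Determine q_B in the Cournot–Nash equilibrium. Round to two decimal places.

47.67

Orion's profit: π_O = (423 - Q)q_O - (120q_O). Setting ∂π_O/∂q_O = 0: 303 - 2q_O - (q_B) = 0.
Bastion's profit: π_B = (423 - Q)q_B - (200q_B). Setting ∂π_B/∂q_B = 0: 223 - 2q_B - (q_O) = 0.
Rearranging gives the reaction functions q_O = (303 - q_B)/2 and q_B = (223 - q_O)/2.
Solving the pair: q_O = 383/3, q_B = 143/3.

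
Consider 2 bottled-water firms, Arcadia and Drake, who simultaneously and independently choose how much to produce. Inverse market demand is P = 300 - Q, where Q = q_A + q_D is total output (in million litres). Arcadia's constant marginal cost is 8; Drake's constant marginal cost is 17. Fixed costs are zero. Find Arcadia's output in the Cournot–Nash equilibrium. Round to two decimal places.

100.33

Arcadia's profit: π_A = (300 - Q)q_A - (8q_A). Setting ∂π_A/∂q_A = 0: 292 - 2q_A - (q_D) = 0.
Drake's first-order condition: 283 - 2q_D - (q_A) = 0.
Rearranging gives the reaction functions q_A = (292 - q_D)/2 and q_D = (283 - q_A)/2.
Solving the pair: q_A = 301/3, q_D = 274/3.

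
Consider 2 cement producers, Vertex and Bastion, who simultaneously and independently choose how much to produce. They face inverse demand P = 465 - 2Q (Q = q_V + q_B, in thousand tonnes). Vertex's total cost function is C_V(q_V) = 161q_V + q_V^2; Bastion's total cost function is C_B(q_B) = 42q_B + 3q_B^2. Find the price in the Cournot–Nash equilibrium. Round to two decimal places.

Vertex's profit: π_V = (465 - 2Q)q_V - (161q_V + q_V²). Setting ∂π_V/∂q_V = 0: 304 - 6q_V - 2(q_B) = 0.
Bastion's first-order condition: 423 - 10q_B - 2(q_V) = 0.
Rearranging gives the reaction functions q_V = (304 - 2q_B)/6 and q_B = (423 - 2q_V)/10.
Substituting one into the other gives q_V = 1097/28 and q_B = 965/28.
Total output Q = 1031/14, so price P = 465 - 2·(1031/14) = 317.7143.

317.71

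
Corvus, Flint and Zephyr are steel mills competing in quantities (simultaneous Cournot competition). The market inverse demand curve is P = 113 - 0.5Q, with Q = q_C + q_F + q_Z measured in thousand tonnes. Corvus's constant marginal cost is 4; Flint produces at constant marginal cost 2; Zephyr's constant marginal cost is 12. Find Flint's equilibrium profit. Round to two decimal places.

1891.13

Corvus's profit: π_C = (113 - 0.5Q)q_C - (4q_C). Setting ∂π_C/∂q_C = 0: 109 - q_C - (1/2)(q_F + q_Z) = 0.
Flint's first-order condition: 111 - q_F - (1/2)(q_C + q_Z) = 0.
Zephyr's profit: π_Z = (113 - 0.5Q)q_Z - (12q_Z). Setting ∂π_Z/∂q_Z = 0: 101 - q_Z - (1/2)(q_C + q_F) = 0.
Adding the 3 first-order conditions: 321 − 2Q = 0, so Q = 321/2.
Back-substituting: q_C = (109 − 321/4)/(1/2) = 115/2, q_F = (111 − 321/4)/(1/2) = 123/2, q_Z = (101 − 321/4)/(1/2) = 83/2.
Price P = 113 - (1/2)·(321/2) = 131/4.
Flint's profit: (131/4 - 2)·(123/2) = 1891.1250.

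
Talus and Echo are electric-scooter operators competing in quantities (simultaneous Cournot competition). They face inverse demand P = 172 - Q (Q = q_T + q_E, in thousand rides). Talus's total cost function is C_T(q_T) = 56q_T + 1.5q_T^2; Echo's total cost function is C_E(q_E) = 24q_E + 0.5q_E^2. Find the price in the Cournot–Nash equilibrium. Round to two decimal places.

113.14

Talus's profit: π_T = (172 - Q)q_T - (56q_T + (3/2)q_T²). Setting ∂π_T/∂q_T = 0: 116 - 5q_T - (q_E) = 0.
Echo's profit: π_E = (172 - Q)q_E - (24q_E + (1/2)q_E²). Setting ∂π_E/∂q_E = 0: 148 - 3q_E - (q_T) = 0.
Rearranging gives the reaction functions q_T = (116 - q_E)/5 and q_E = (148 - q_T)/3.
Substituting one into the other gives q_T = 100/7 and q_E = 312/7.
Total output Q = 412/7, so price P = 172 - 412/7 = 792/7.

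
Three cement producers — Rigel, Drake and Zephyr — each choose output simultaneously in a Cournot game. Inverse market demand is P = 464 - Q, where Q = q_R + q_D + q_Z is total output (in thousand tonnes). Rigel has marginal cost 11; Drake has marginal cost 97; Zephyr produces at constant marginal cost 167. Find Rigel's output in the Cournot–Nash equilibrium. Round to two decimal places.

Rigel's profit: π_R = (464 - Q)q_R - (11q_R). Setting ∂π_R/∂q_R = 0: 453 - 2q_R - (q_D + q_Z) = 0.
Drake's profit: π_D = (464 - Q)q_D - (97q_D). Setting ∂π_D/∂q_D = 0: 367 - 2q_D - (q_R + q_Z) = 0.
Zephyr's first-order condition: 297 - 2q_Z - (q_R + q_D) = 0.
Summing all 3 equations gives 1117 − 4Q = 0, hence Q = 1117/4.
Back-substituting: q_R = (453 − 1117/4) = 695/4, q_D = (367 − 1117/4) = 351/4, q_Z = (297 − 1117/4) = 71/4.

173.75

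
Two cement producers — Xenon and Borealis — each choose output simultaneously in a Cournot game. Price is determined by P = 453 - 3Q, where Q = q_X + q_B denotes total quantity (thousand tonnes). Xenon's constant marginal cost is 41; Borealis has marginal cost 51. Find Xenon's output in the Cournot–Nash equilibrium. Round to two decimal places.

46.89

Xenon's profit: π_X = (453 - 3Q)q_X - (41q_X). Setting ∂π_X/∂q_X = 0: 412 - 6q_X - 3(q_B) = 0.
Borealis's profit: π_B = (453 - 3Q)q_B - (51q_B). Setting ∂π_B/∂q_B = 0: 402 - 6q_B - 3(q_X) = 0.
Rearranging gives the reaction functions q_X = (412 - 3q_B)/6 and q_B = (402 - 3q_X)/6.
Solving the pair: q_X = 422/9, q_B = 392/9.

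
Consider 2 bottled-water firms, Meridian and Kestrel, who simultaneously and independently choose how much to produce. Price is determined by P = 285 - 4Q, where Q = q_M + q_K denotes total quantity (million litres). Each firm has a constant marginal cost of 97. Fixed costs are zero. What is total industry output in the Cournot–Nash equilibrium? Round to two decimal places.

A representative firm's profit is π_i = q_i(285 - 4Q) - 97q_i.
First-order condition (treating rivals' output as given): 188 - 8q_i - 4q_j = 0.
By symmetry each firm produces the same amount; substituting q_j = q_i yields q_i = 188/12 = 47/3.
Total output Q = 47/3 + 47/3 = 94/3.

31.33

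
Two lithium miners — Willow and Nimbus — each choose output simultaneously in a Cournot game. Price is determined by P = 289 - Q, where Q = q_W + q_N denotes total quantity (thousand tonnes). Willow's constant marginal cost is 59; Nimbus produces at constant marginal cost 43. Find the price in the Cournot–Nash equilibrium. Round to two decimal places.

130.33

Willow's profit: π_W = (289 - Q)q_W - (59q_W). Setting ∂π_W/∂q_W = 0: 230 - 2q_W - (q_N) = 0.
Nimbus's profit: π_N = (289 - Q)q_N - (43q_N). Setting ∂π_N/∂q_N = 0: 246 - 2q_N - (q_W) = 0.
Best responses: q_W = (230 - q_N)/2, q_N = (246 - q_W)/2.
Solving the pair: q_W = 214/3, q_N = 262/3.
Total output Q = 476/3, so price P = 289 - 476/3 = 391/3.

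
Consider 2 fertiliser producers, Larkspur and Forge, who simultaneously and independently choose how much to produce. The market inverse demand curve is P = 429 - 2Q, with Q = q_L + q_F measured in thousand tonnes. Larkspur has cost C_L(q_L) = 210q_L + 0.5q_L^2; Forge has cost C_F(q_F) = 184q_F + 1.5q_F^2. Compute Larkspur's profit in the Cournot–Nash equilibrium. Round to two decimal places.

Larkspur's profit: π_L = (429 - 2Q)q_L - (210q_L + (1/2)q_L²). Setting ∂π_L/∂q_L = 0: 219 - 5q_L - 2(q_F) = 0.
Forge's first-order condition: 245 - 7q_F - 2(q_L) = 0.
Rearranging gives the reaction functions q_L = (219 - 2q_F)/5 and q_F = (245 - 2q_L)/7.
Solving the pair: q_L = 1043/31, q_F = 787/31.
Price P = 429 - 2·(1830/31) = 310.9355.
Larkspur's profit: 310.9355·(1043/31) - 210·(1043/31) - (1/2)(1043/31)² = 2829.9922.

2829.99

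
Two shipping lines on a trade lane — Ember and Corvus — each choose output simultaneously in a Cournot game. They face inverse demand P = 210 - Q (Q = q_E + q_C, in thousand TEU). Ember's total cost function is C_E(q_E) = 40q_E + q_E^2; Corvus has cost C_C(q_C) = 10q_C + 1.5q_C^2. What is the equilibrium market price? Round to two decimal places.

Ember's profit: π_E = (210 - Q)q_E - (40q_E + q_E²). Setting ∂π_E/∂q_E = 0: 170 - 4q_E - (q_C) = 0.
Corvus's first-order condition: 200 - 5q_C - (q_E) = 0.
Best responses: q_E = (170 - q_C)/4, q_C = (200 - q_E)/5.
Solving the pair: q_E = 650/19, q_C = 630/19.
Total output Q = 1280/19, so price P = 210 - 1280/19 = 142.6316.

142.63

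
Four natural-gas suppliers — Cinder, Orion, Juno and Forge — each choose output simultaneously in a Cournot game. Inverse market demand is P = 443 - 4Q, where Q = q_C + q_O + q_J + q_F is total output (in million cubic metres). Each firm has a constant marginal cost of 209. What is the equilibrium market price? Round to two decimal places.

255.80

Each firm earns π_i = (443 - 4Q)q_i - 209q_i.
Setting ∂π_i/∂q_i = 0 with rivals' quantities fixed: 234 - 8q_i - 4·Σ_{j≠i} q_j = 0.
By symmetry each firm produces the same amount; substituting Σ_{j≠i} q_j = 3q_i yields q_i = 234/20 = 117/10.
Total output Q = 234/5, so price P = 443 - 4·(234/5) = 1279/5.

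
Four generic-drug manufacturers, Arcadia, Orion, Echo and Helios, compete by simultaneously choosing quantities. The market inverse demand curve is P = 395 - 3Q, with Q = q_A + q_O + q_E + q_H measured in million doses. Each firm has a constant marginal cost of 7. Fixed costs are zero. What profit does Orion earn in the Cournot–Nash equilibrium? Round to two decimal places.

A representative firm's profit is π_i = q_i(395 - 3Q) - 7q_i.
First-order condition (treating rivals' output as given): 388 - 6q_i - 3·Σ_{j≠i} q_j = 0.
By symmetry each firm produces the same amount; substituting Σ_{j≠i} q_j = 3q_i yields q_i = 388/15.
Price P = 395 - 3·(1552/15) = 423/5.
Orion's profit: (423/5 - 7)·(388/15) = 2007.2533.

2007.25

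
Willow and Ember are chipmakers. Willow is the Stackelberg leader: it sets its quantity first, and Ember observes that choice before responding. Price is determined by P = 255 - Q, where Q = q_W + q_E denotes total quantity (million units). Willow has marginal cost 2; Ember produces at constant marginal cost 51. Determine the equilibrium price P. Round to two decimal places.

The follower Ember best-responds to any q_W: π_E = (255 - Q)q_E - 51q_E.
Setting the follower's marginal profit to zero, 204 - q_W - 2q_E = 0, i.e. q_E = (204 - q_W)/2.
The leader anticipates this reaction. Substituting into P = 255 - Q gives P = 153 - (1/2)q_W, so π_W = (153 - (1/2)q_W)q_W - 2q_W.
Maximising: ∂π_W/∂q_W = 151 - q_W = 0, giving q_W = 151.
Then q_E = (204 - 151)/2 = 53/2.
Total output Q = 355/2, so price P = 255 - 355/2 = 155/2.

77.50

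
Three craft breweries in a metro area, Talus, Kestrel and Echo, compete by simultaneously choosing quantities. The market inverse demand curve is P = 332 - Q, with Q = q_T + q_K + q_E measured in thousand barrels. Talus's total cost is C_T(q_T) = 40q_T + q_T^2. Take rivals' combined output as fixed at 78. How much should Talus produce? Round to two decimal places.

With rivals' combined output fixed at 78, Talus's profit is π_T = (332 - 78 - q_T)q_T - (40q_T + q_T²) = (254 - q_T)q_T - (40q_T + q_T²).
∂π_T/∂q_T = 214 - 4q_T = 0, so q_T = 107/2.

53.50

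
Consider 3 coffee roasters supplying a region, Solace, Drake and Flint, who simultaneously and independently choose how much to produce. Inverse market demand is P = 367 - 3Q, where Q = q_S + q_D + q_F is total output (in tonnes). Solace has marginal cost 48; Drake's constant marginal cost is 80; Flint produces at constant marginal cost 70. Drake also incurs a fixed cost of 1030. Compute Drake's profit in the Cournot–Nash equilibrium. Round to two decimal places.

Solace's profit: π_S = (367 - 3Q)q_S - (48q_S). Setting ∂π_S/∂q_S = 0: 319 - 6q_S - 3(q_D + q_F) = 0.
Drake's profit: π_D = (367 - 3Q)q_D - (80q_D). Setting ∂π_D/∂q_D = 0: 287 - 6q_D - 3(q_S + q_F) = 0.
Flint's first-order condition: 297 - 6q_F - 3(q_S + q_D) = 0.
Adding the 3 first-order conditions: 903 − 12Q = 0, so Q = 301/4.
Back-substituting: q_S = (319 − 903/4)/3 = 373/12, q_D = (287 − 903/4)/3 = 245/12, q_F = (297 − 903/4)/3 = 95/4.
Price P = 367 - 3·(301/4) = 565/4.
Drake's profit: (565/4 - 80)·(245/12) - 1030 = 220.5208.

220.52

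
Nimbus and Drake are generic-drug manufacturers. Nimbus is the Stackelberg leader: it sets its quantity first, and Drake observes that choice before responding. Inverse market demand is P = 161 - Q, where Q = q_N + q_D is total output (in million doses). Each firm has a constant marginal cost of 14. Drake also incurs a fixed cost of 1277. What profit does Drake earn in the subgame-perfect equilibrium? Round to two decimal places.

Solve by backward induction. Given q_N, the follower Drake maximises π_D = (161 - q_N - q_D)q_D - 14q_D.
Setting the follower's marginal profit to zero, 147 - q_N - 2q_D = 0, i.e. q_D = (147 - q_N)/2.
The leader anticipates this reaction. Substituting into P = 161 - Q gives P = 175/2 - (1/2)q_N, so π_N = (175/2 - (1/2)q_N)q_N - 14q_N.
The leader's first-order condition 147/2 - q_N = 0 yields q_N = 147/2.
Then q_D = (147 - 147/2)/2 = 147/4.
Price P = 161 - 441/4 = 203/4.
Drake's profit: (203/4 - 14)·(147/4) - 1277 = 1177/16.

73.56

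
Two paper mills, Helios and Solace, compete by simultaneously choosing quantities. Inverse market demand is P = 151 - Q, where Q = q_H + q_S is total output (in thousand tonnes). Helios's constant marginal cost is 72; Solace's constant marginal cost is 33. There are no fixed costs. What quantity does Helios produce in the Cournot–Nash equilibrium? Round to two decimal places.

Helios's profit: π_H = (151 - Q)q_H - (72q_H). Setting ∂π_H/∂q_H = 0: 79 - 2q_H - (q_S) = 0.
Solace's profit: π_S = (151 - Q)q_S - (33q_S). Setting ∂π_S/∂q_S = 0: 118 - 2q_S - (q_H) = 0.
Best responses: q_H = (79 - q_S)/2, q_S = (118 - q_H)/2.
Solving the pair: q_H = 40/3, q_S = 157/3.

13.33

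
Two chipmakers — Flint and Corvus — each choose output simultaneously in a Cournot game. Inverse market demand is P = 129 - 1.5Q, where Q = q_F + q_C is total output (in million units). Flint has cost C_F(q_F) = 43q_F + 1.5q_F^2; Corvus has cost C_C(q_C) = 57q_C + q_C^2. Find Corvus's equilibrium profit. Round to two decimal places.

298.06

Flint's profit: π_F = (129 - 1.5Q)q_F - (43q_F + (3/2)q_F²). Setting ∂π_F/∂q_F = 0: 86 - 6q_F - (3/2)(q_C) = 0.
Corvus's profit: π_C = (129 - 1.5Q)q_C - (57q_C + q_C²). Setting ∂π_C/∂q_C = 0: 72 - 5q_C - (3/2)(q_F) = 0.
Rearranging gives the reaction functions q_F = (86 - (3/2)q_C)/6 and q_C = (72 - (3/2)q_F)/5.
Substituting one into the other gives q_F = 1288/111 and q_C = 404/37.
Price P = 129 - (3/2)·22.5225 = 95.2162.
Corvus's profit: 95.2162·(404/37) - 57·(404/37) - (404/37)² = 298.0570.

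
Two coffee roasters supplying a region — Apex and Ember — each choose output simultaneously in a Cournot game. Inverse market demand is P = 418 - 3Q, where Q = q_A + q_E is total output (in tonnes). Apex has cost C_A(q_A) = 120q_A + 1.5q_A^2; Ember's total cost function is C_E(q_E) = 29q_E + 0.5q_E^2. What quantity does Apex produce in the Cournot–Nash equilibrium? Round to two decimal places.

17.02

Apex's profit: π_A = (418 - 3Q)q_A - (120q_A + (3/2)q_A²). Setting ∂π_A/∂q_A = 0: 298 - 9q_A - 3(q_E) = 0.
Ember's profit: π_E = (418 - 3Q)q_E - (29q_E + (1/2)q_E²). Setting ∂π_E/∂q_E = 0: 389 - 7q_E - 3(q_A) = 0.
So q_A = (298 - 3q_E)/9 and q_E = (389 - 3q_A)/7.
Solving the pair: q_A = 919/54, q_E = 869/18.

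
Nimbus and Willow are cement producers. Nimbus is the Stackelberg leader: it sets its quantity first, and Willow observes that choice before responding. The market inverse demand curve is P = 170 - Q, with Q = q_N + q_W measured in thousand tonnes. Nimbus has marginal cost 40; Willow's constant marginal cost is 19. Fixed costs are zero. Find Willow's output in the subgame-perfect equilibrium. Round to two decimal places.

48.25

Solve by backward induction. Given q_N, the follower Willow maximises π_W = (170 - q_N - q_W)q_W - 19q_W.
∂π_W/∂q_W = 151 - q_N - 2q_W = 0 gives the reaction function q_W = (151 - q_N)/2.
The leader anticipates this reaction. Substituting into P = 170 - Q gives P = 189/2 - (1/2)q_N, so π_N = (189/2 - (1/2)q_N)q_N - 40q_N.
The leader's first-order condition 109/2 - q_N = 0 yields q_N = 109/2.
Then q_W = (151 - 109/2)/2 = 193/4.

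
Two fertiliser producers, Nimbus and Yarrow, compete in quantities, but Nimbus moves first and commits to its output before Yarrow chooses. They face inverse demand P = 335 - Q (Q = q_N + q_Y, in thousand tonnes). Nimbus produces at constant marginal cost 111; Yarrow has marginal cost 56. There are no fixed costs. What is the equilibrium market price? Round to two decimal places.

Solve by backward induction. Given q_N, the follower Yarrow maximises π_Y = (335 - q_N - q_Y)q_Y - 56q_Y.
Follower FOC: 279 - q_N - 2q_Y = 0, so q_Y(q_N) = (279 - q_N)/2.
The leader anticipates this reaction. Substituting into P = 335 - Q gives P = 391/2 - (1/2)q_N, so π_N = (391/2 - (1/2)q_N)q_N - 111q_N.
The leader's first-order condition 169/2 - q_N = 0 yields q_N = 169/2.
Then q_Y = (279 - 169/2)/2 = 389/4.
Total output Q = 727/4, so price P = 335 - 727/4 = 613/4.

153.25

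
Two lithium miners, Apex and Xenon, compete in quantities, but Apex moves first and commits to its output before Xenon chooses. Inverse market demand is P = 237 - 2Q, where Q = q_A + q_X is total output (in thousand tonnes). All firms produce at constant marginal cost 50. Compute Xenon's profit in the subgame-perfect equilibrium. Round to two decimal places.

The follower Xenon best-responds to any q_A: π_X = (237 - 2Q)q_X - 50q_X.
Follower FOC: 187 - 2q_A - 4q_X = 0, so q_X(q_A) = (187 - 2q_A)/4.
Apex substitutes q_X(q_A) into its own profit: π_A = q_A(237 - 2q_A - (187 - 2q_A)/2) - 50q_A = (287/2 - q_A)q_A - 50q_A.
The leader's first-order condition 187/2 - 2q_A = 0 yields q_A = 187/4.
Then q_X = (187 - 2·(187/4))/4 = 187/8.
Price P = 237 - 2·(561/8) = 387/4.
Xenon's profit: (387/4 - 50)·(187/8) = 1092.7813.

1092.78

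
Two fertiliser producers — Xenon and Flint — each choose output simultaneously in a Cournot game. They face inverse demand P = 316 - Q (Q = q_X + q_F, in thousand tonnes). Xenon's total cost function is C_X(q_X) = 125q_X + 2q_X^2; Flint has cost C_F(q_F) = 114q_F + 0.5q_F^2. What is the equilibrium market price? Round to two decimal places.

234.12

Xenon's profit: π_X = (316 - Q)q_X - (125q_X + 2q_X²). Setting ∂π_X/∂q_X = 0: 191 - 6q_X - (q_F) = 0.
Flint's profit: π_F = (316 - Q)q_F - (114q_F + (1/2)q_F²). Setting ∂π_F/∂q_F = 0: 202 - 3q_F - (q_X) = 0.
So q_X = (191 - q_F)/6 and q_F = (202 - q_X)/3.
Solving the pair: q_X = 371/17, q_F = 1021/17.
Total output Q = 1392/17, so price P = 316 - 1392/17 = 234.1176.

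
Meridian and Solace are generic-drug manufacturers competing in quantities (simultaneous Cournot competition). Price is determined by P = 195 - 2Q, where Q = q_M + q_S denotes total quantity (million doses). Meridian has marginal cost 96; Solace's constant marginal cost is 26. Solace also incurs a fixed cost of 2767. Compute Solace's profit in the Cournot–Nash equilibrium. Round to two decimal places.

406.39

Meridian's profit: π_M = (195 - 2Q)q_M - (96q_M). Setting ∂π_M/∂q_M = 0: 99 - 4q_M - 2(q_S) = 0.
Solace's first-order condition: 169 - 4q_S - 2(q_M) = 0.
Rearranging gives the reaction functions q_M = (99 - 2q_S)/4 and q_S = (169 - 2q_M)/4.
Solving the pair: q_M = 29/6, q_S = 239/6.
Price P = 195 - 2·(134/3) = 317/3.
Solace's profit: (317/3 - 26)·(239/6) - 2767 = 406.3889.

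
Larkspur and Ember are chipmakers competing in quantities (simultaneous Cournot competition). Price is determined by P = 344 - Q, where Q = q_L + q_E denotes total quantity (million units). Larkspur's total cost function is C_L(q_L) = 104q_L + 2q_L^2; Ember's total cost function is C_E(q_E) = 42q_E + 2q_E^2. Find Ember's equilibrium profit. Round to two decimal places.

Larkspur's profit: π_L = (344 - Q)q_L - (104q_L + 2q_L²). Setting ∂π_L/∂q_L = 0: 240 - 6q_L - (q_E) = 0.
Ember's first-order condition: 302 - 6q_E - (q_L) = 0.
Best responses: q_L = (240 - q_E)/6, q_E = (302 - q_L)/6.
Substituting one into the other gives q_L = 1138/35 and q_E = 1572/35.
Price P = 344 - 542/7 = 1866/7.
Ember's profit: (1866/7)·(1572/35) - 42·(1572/35) - 2(1572/35)² = 6051.8792.

6051.88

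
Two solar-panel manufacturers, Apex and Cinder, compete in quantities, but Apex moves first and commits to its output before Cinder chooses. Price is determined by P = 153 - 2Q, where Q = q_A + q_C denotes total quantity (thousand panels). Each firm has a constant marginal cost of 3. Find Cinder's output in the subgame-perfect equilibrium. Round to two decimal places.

18.75

The follower Cinder best-responds to any q_A: π_C = (153 - 2Q)q_C - 3q_C.
Follower FOC: 150 - 2q_A - 4q_C = 0, so q_C(q_A) = (150 - 2q_A)/4.
The leader anticipates this reaction. Substituting into P = 153 - 2Q gives P = 78 - q_A, so π_A = (78 - q_A)q_A - 3q_A.
The leader's first-order condition 75 - 2q_A = 0 yields q_A = 75/2.
Then q_C = (150 - 2·(75/2))/4 = 75/4.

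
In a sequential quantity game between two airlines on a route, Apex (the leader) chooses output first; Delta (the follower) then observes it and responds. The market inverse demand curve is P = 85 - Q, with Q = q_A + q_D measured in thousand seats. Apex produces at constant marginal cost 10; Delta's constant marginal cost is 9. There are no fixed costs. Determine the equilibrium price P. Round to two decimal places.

The follower Delta best-responds to any q_A: π_D = (85 - Q)q_D - 9q_D.
∂π_D/∂q_D = 76 - q_A - 2q_D = 0 gives the reaction function q_D = (76 - q_A)/2.
The leader anticipates this reaction. Substituting into P = 85 - Q gives P = 47 - (1/2)q_A, so π_A = (47 - (1/2)q_A)q_A - 10q_A.
The leader's first-order condition 37 - q_A = 0 yields q_A = 37.
Then q_D = (76 - 37)/2 = 39/2.
Total output Q = 113/2, so price P = 85 - 113/2 = 57/2.

28.50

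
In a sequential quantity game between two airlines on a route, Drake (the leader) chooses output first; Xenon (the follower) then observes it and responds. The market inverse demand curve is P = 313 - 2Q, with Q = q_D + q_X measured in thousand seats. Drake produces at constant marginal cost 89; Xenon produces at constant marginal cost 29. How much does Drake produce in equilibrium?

41

Solve by backward induction. Given q_D, the follower Xenon maximises π_X = (313 - 2q_D - 2q_X)q_X - 29q_X.
Follower FOC: 284 - 2q_D - 4q_X = 0, so q_X(q_D) = (284 - 2q_D)/4.
Drake substitutes q_X(q_D) into its own profit: π_D = q_D(313 - 2q_D - (284 - 2q_D)/2) - 89q_D = (171 - q_D)q_D - 89q_D.
Maximising: ∂π_D/∂q_D = 82 - 2q_D = 0, giving q_D = 41.
Then q_X = (284 - 2·41)/4 = 101/2.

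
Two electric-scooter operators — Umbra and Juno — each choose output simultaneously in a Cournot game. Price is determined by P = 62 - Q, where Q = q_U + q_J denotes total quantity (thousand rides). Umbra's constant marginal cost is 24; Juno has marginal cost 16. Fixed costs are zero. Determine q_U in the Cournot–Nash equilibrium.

Umbra's profit: π_U = (62 - Q)q_U - (24q_U). Setting ∂π_U/∂q_U = 0: 38 - 2q_U - (q_J) = 0.
Juno's first-order condition: 46 - 2q_J - (q_U) = 0.
So q_U = (38 - q_J)/2 and q_J = (46 - q_U)/2.
Substituting one into the other gives q_U = 10 and q_J = 18.

10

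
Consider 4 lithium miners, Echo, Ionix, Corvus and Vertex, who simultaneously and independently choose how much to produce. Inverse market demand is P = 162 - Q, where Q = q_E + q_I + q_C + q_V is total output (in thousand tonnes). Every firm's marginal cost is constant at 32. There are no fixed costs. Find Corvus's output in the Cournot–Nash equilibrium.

Each firm earns π_i = (162 - Q)q_i - 32q_i.
Setting ∂π_i/∂q_i = 0 with rivals' quantities fixed: 130 - 2q_i - Σ_{j≠i} q_j = 0.
With identical firms every q_j equals q_i, so Σ_{j≠i} q_j = 3q_i and 130 = 5q_i, giving q_i = 26.

26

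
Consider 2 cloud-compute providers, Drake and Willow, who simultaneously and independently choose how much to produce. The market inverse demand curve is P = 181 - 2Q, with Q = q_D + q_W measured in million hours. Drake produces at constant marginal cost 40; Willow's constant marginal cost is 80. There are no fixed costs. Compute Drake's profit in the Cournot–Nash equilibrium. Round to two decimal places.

Drake's profit: π_D = (181 - 2Q)q_D - (40q_D). Setting ∂π_D/∂q_D = 0: 141 - 4q_D - 2(q_W) = 0.
Willow's first-order condition: 101 - 4q_W - 2(q_D) = 0.
So q_D = (141 - 2q_W)/4 and q_W = (101 - 2q_D)/4.
Substituting one into the other gives q_D = 181/6 and q_W = 61/6.
Price P = 181 - 2·(121/3) = 301/3.
Drake's profit: (301/3 - 40)·(181/6) = 1820.0556.

1820.06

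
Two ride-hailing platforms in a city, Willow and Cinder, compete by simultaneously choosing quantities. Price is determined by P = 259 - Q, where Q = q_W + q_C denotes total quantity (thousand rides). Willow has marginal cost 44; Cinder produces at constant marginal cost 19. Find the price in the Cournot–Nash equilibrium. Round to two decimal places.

107.33

Willow's profit: π_W = (259 - Q)q_W - (44q_W). Setting ∂π_W/∂q_W = 0: 215 - 2q_W - (q_C) = 0.
Cinder's first-order condition: 240 - 2q_C - (q_W) = 0.
Best responses: q_W = (215 - q_C)/2, q_C = (240 - q_W)/2.
Substituting one into the other gives q_W = 190/3 and q_C = 265/3.
Total output Q = 455/3, so price P = 259 - 455/3 = 322/3.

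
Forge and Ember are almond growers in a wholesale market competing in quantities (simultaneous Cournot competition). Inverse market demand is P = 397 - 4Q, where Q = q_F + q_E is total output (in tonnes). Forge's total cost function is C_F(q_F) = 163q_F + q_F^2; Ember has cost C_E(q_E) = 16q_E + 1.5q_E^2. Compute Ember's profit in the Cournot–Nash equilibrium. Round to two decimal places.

Forge's profit: π_F = (397 - 4Q)q_F - (163q_F + q_F²). Setting ∂π_F/∂q_F = 0: 234 - 10q_F - 4(q_E) = 0.
Ember's profit: π_E = (397 - 4Q)q_E - (16q_E + (3/2)q_E²). Setting ∂π_E/∂q_E = 0: 381 - 11q_E - 4(q_F) = 0.
Best responses: q_F = (234 - 4q_E)/10, q_E = (381 - 4q_F)/11.
Substituting one into the other gives q_F = 525/47 and q_E = 1437/47.
Price P = 397 - 4·(1962/47) = 230.0213.
Ember's profit: 230.0213·(1437/47) - 16·(1437/47) - (3/2)(1437/47)² = 5141.3895.

5141.39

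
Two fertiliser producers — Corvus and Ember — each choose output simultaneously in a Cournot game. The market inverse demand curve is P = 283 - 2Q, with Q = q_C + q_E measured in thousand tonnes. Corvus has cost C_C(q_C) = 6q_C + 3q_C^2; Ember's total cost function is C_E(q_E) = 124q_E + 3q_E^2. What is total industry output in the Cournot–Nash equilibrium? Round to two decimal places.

Corvus's profit: π_C = (283 - 2Q)q_C - (6q_C + 3q_C²). Setting ∂π_C/∂q_C = 0: 277 - 10q_C - 2(q_E) = 0.
Ember's profit: π_E = (283 - 2Q)q_E - (124q_E + 3q_E²). Setting ∂π_E/∂q_E = 0: 159 - 10q_E - 2(q_C) = 0.
So q_C = (277 - 2q_E)/10 and q_E = (159 - 2q_C)/10.
Solving the pair: q_C = 613/24, q_E = 259/24.
Total output Q = 613/24 + 259/24 = 109/3.

36.33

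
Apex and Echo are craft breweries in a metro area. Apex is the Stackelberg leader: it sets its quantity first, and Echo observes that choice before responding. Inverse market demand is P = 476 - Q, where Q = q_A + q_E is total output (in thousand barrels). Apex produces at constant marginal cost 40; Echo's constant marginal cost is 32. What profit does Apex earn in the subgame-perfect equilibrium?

The follower Echo best-responds to any q_A: π_E = (476 - Q)q_E - 32q_E.
∂π_E/∂q_E = 444 - q_A - 2q_E = 0 gives the reaction function q_E = (444 - q_A)/2.
The leader anticipates this reaction. Substituting into P = 476 - Q gives P = 254 - (1/2)q_A, so π_A = (254 - (1/2)q_A)q_A - 40q_A.
Leader FOC: 214 - q_A = 0, so q_A = 214.
Then q_E = (444 - 214)/2 = 115.
Price P = 476 - 329 = 147.
Apex's profit: (147 - 40)·214 = 22898.

22898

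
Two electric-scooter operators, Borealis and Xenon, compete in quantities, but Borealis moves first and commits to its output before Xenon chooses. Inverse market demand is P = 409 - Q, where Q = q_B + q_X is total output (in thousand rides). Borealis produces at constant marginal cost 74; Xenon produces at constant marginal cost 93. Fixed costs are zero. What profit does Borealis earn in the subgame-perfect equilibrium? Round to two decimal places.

The follower Xenon best-responds to any q_B: π_X = (409 - Q)q_X - 93q_X.
Setting the follower's marginal profit to zero, 316 - q_B - 2q_X = 0, i.e. q_X = (316 - q_B)/2.
The leader anticipates this reaction. Substituting into P = 409 - Q gives P = 251 - (1/2)q_B, so π_B = (251 - (1/2)q_B)q_B - 74q_B.
Leader FOC: 177 - q_B = 0, so q_B = 177.
Then q_X = (316 - 177)/2 = 139/2.
Price P = 409 - 493/2 = 325/2.
Borealis's profit: (325/2 - 74)·177 = 15664.5000.

15664.50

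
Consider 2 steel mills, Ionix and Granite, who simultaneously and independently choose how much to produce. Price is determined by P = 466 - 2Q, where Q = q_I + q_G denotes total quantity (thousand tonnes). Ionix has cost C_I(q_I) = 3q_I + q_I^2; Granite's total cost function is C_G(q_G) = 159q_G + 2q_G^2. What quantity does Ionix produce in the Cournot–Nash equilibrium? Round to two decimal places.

Ionix's profit: π_I = (466 - 2Q)q_I - (3q_I + q_I²). Setting ∂π_I/∂q_I = 0: 463 - 6q_I - 2(q_G) = 0.
Granite's profit: π_G = (466 - 2Q)q_G - (159q_G + 2q_G²). Setting ∂π_G/∂q_G = 0: 307 - 8q_G - 2(q_I) = 0.
Rearranging gives the reaction functions q_I = (463 - 2q_G)/6 and q_G = (307 - 2q_I)/8.
Substituting one into the other gives q_I = 1545/22 and q_G = 229/11.

70.23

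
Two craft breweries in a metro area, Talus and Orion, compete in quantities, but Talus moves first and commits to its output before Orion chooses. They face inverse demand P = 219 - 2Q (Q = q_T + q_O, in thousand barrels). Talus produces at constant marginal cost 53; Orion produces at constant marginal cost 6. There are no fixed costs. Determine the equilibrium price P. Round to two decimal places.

82.75

Solve by backward induction. Given q_T, the follower Orion maximises π_O = (219 - 2q_T - 2q_O)q_O - 6q_O.
∂π_O/∂q_O = 213 - 2q_T - 4q_O = 0 gives the reaction function q_O = (213 - 2q_T)/4.
Talus substitutes q_O(q_T) into its own profit: π_T = q_T(219 - 2q_T - (213 - 2q_T)/2) - 53q_T = (225/2 - q_T)q_T - 53q_T.
Maximising: ∂π_T/∂q_T = 119/2 - 2q_T = 0, giving q_T = 119/4.
Then q_O = (213 - 2·(119/4))/4 = 307/8.
Total output Q = 545/8, so price P = 219 - 2·(545/8) = 331/4.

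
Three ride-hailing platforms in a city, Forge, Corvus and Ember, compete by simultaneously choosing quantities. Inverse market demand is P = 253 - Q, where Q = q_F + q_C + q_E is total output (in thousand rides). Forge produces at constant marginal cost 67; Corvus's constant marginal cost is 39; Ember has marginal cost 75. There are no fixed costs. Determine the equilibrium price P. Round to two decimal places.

Forge's profit: π_F = (253 - Q)q_F - (67q_F). Setting ∂π_F/∂q_F = 0: 186 - 2q_F - (q_C + q_E) = 0.
Corvus's profit: π_C = (253 - Q)q_C - (39q_C). Setting ∂π_C/∂q_C = 0: 214 - 2q_C - (q_F + q_E) = 0.
Ember's profit: π_E = (253 - Q)q_E - (75q_E). Setting ∂π_E/∂q_E = 0: 178 - 2q_E - (q_F + q_C) = 0.
Adding the 3 conditions: 578 − 2Q − 2Q = 0, i.e. Q = 289/2.
Back-substituting: q_F = (186 − 289/2) = 83/2, q_C = (214 − 289/2) = 139/2, q_E = (178 − 289/2) = 67/2.
Total output Q = 289/2, so price P = 253 - 289/2 = 217/2.

108.50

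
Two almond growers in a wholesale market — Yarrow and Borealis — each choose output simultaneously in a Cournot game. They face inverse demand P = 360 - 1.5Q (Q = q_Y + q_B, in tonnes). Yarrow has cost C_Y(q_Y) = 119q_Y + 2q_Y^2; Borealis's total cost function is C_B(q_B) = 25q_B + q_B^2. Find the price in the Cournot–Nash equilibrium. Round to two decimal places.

236.98

Yarrow's profit: π_Y = (360 - 1.5Q)q_Y - (119q_Y + 2q_Y²). Setting ∂π_Y/∂q_Y = 0: 241 - 7q_Y - (3/2)(q_B) = 0.
Borealis's profit: π_B = (360 - 1.5Q)q_B - (25q_B + q_B²). Setting ∂π_B/∂q_B = 0: 335 - 5q_B - (3/2)(q_Y) = 0.
So q_Y = (241 - (3/2)q_B)/7 and q_B = (335 - (3/2)q_Y)/5.
Solving the pair: q_Y = 21.4504, q_B = 60.5649.
Total output Q = 82.0153, so price P = 360 - (3/2)·82.0153 = 236.9771.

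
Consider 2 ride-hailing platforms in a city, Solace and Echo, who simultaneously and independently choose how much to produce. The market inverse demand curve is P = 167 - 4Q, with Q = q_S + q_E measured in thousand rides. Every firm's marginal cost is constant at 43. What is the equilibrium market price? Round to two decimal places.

Each firm earns π_i = (167 - 4Q)q_i - 43q_i.
First-order condition (treating rivals' output as given): 124 - 8q_i - 4q_j = 0.
By symmetry each firm produces the same amount; substituting q_j = q_i yields q_i = 124/12 = 31/3.
Total output Q = 62/3, so price P = 167 - 4·(62/3) = 253/3.

84.33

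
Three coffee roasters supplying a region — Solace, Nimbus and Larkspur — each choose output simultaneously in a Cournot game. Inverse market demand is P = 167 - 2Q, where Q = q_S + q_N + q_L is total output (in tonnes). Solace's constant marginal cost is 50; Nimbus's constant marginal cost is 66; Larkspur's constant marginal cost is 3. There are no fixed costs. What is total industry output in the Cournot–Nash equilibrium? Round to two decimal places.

47.75

Solace's profit: π_S = (167 - 2Q)q_S - (50q_S). Setting ∂π_S/∂q_S = 0: 117 - 4q_S - 2(q_N + q_L) = 0.
Nimbus's first-order condition: 101 - 4q_N - 2(q_S + q_L) = 0.
Larkspur's first-order condition: 164 - 4q_L - 2(q_S + q_N) = 0.
Adding the 3 conditions: 382 − 4Q − 4Q = 0, i.e. Q = 191/4.
Back-substituting: q_S = (117 − 191/2)/2 = 43/4, q_N = (101 − 191/2)/2 = 11/4, q_L = (164 − 191/2)/2 = 137/4.
Total output Q = 43/4 + 11/4 + 137/4 = 191/4.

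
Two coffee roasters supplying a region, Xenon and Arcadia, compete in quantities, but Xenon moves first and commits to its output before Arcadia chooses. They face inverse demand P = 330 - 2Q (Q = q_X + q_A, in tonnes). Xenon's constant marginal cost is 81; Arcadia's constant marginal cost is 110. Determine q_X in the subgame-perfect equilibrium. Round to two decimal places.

69.50

Solve by backward induction. Given q_X, the follower Arcadia maximises π_A = (330 - 2q_X - 2q_A)q_A - 110q_A.
∂π_A/∂q_A = 220 - 2q_X - 4q_A = 0 gives the reaction function q_A = (220 - 2q_X)/4.
The leader anticipates this reaction. Substituting into P = 330 - 2Q gives P = 220 - q_X, so π_X = (220 - q_X)q_X - 81q_X.
Leader FOC: 139 - 2q_X = 0, so q_X = 139/2.
Then q_A = (220 - 2·(139/2))/4 = 81/4.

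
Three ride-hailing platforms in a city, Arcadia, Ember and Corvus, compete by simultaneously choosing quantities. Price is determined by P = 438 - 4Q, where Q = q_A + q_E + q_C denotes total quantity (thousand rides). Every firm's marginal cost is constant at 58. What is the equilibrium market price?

A representative firm's profit is π_i = q_i(438 - 4Q) - 58q_i.
First-order condition (treating rivals' output as given): 380 - 8q_i - 4·Σ_{j≠i} q_j = 0.
With identical firms every q_j equals q_i, so Σ_{j≠i} q_j = 2q_i and 380 = 16q_i, giving q_i = 95/4.
Total output Q = 285/4, so price P = 438 - 4·(285/4) = 153.

153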